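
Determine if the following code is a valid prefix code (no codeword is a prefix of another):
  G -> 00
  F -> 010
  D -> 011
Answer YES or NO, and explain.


Checking each pair (does one codeword prefix another?):
  G='00' vs F='010': no prefix
  G='00' vs D='011': no prefix
  F='010' vs G='00': no prefix
  F='010' vs D='011': no prefix
  D='011' vs G='00': no prefix
  D='011' vs F='010': no prefix
No violation found over all pairs.

YES -- this is a valid prefix code. No codeword is a prefix of any other codeword.


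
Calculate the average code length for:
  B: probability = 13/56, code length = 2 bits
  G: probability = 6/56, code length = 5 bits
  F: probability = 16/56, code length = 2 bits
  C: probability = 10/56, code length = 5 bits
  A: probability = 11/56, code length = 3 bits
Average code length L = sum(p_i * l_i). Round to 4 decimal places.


Weighted contributions p_i * l_i:
  B: (13/56) * 2 = 26/56
  G: (6/56) * 5 = 30/56
  F: (16/56) * 2 = 32/56
  C: (10/56) * 5 = 50/56
  A: (11/56) * 3 = 33/56
Sum = (26 + 30 + 32 + 50 + 33)/56 = 171/56

L = 171/56 = 3.0536 bits/symbol


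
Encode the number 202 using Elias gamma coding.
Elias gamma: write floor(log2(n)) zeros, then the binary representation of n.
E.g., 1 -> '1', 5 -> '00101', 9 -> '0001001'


num_bits = floor(log2(202)) + 1 = 8
leading_zeros = num_bits - 1 = 7
binary(202) = 11001010

Elias gamma(202) = '0000000' + '11001010' = 000000011001010 (15 bits)


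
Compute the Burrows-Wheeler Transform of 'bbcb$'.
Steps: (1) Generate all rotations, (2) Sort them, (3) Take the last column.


Rotations (sorted):
  0: $bbcb -> last char: b
  1: b$bbc -> last char: c
  2: bbcb$ -> last char: $
  3: bcb$b -> last char: b
  4: cb$bb -> last char: b


BWT = bc$bb


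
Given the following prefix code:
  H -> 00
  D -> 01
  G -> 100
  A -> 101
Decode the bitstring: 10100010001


Decoding step by step:
Bits 101 -> A
Bits 00 -> H
Bits 01 -> D
Bits 00 -> H
Bits 01 -> D


Decoded message: AHDHD


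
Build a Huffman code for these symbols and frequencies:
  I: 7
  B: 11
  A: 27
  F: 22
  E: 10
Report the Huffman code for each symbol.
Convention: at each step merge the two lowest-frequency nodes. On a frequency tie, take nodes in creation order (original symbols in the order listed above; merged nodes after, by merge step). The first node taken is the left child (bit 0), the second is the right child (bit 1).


Huffman tree construction:
Step 1: Merge I(7) + E(10) = 17
Step 2: Merge B(11) + (I+E)(17) = 28
Step 3: Merge F(22) + A(27) = 49
Step 4: Merge (B+(I+E))(28) + (F+A)(49) = 77
Read each symbol's code off the tree from the root (left child = 0, right child = 1).

Codes:
  I: 010 (length 3)
  B: 00 (length 2)
  A: 11 (length 2)
  F: 10 (length 2)
  E: 011 (length 3)
Average code length: 171/77 = 2.2208 bits/symbol


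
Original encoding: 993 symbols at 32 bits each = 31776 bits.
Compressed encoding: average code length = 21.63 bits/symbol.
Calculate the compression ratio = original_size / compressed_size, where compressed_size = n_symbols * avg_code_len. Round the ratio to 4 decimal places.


original_size = n_symbols * orig_bits = 993 * 32 = 31776 bits
compressed_size = n_symbols * avg_code_len = 993 * 21.63 = 21478.59 bits
ratio = original_size / compressed_size = 31776 / 21478.59 = 1.4794

Compression ratio = 1.4794


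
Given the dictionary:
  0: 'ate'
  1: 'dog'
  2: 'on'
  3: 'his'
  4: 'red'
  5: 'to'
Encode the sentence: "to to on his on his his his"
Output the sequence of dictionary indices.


Look up each word in the dictionary:
  'to' -> 5
  'to' -> 5
  'on' -> 2
  'his' -> 3
  'on' -> 2
  'his' -> 3
  'his' -> 3
  'his' -> 3

Encoded: [5, 5, 2, 3, 2, 3, 3, 3]


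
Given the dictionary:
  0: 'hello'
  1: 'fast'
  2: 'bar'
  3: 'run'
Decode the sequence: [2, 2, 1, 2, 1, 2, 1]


Look up each index in the dictionary:
  2 -> 'bar'
  2 -> 'bar'
  1 -> 'fast'
  2 -> 'bar'
  1 -> 'fast'
  2 -> 'bar'
  1 -> 'fast'

Decoded: "bar bar fast bar fast bar fast"


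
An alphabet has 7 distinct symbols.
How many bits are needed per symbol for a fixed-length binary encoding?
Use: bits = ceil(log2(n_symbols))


log2(7) = 2.8074
Bracket: 2^2 = 4 < 7 <= 2^3 = 8
So ceil(log2(7)) = 3

bits = ceil(log2(7)) = ceil(2.8074) = 3 bits


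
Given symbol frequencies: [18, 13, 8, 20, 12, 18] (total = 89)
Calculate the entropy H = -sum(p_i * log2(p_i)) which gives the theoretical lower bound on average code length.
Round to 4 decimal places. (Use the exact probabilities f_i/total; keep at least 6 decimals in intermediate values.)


Per-symbol terms -p_i * log2(p_i) with p_i = f_i/89:
  p = 18/89 = 0.202247: log2(p) = -2.305808, -p*log2(p) = 0.466343
  p = 13/89 = 0.146067: log2(p) = -2.775294, -p*log2(p) = 0.405380
  p = 8/89 = 0.089888: log2(p) = -3.475733, -p*log2(p) = 0.312425
  p = 20/89 = 0.224719: log2(p) = -2.153805, -p*log2(p) = 0.484001
  p = 12/89 = 0.134831: log2(p) = -2.890771, -p*log2(p) = 0.389767
  p = 18/89 = 0.202247: log2(p) = -2.305808, -p*log2(p) = 0.466343
H = 0.466343 + 0.405380 + 0.312425 + 0.484001 + 0.389767 + 0.466343 = 2.524259

H = 2.5243 bits/symbol


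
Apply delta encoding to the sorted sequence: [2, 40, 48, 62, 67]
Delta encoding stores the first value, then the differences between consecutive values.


First value: 2
Deltas:
  40 - 2 = 38
  48 - 40 = 8
  62 - 48 = 14
  67 - 62 = 5


Delta encoded: [2, 38, 8, 14, 5]


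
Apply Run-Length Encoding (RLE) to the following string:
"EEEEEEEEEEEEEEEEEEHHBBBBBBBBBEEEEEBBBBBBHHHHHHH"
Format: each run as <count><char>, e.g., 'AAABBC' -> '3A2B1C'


Scanning runs left to right:
  i=0: run of 'E' x 18 -> '18E'
  i=18: run of 'H' x 2 -> '2H'
  i=20: run of 'B' x 9 -> '9B'
  i=29: run of 'E' x 5 -> '5E'
  i=34: run of 'B' x 6 -> '6B'
  i=40: run of 'H' x 7 -> '7H'

RLE = 18E2H9B5E6B7H


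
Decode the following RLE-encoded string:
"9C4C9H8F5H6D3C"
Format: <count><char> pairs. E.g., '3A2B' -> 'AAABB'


Expanding each <count><char> pair:
  9C -> 'CCCCCCCCC'
  4C -> 'CCCC'
  9H -> 'HHHHHHHHH'
  8F -> 'FFFFFFFF'
  5H -> 'HHHHH'
  6D -> 'DDDDDD'
  3C -> 'CCC'

Decoded = CCCCCCCCCCCCCHHHHHHHHHFFFFFFFFHHHHHDDDDDDCCC


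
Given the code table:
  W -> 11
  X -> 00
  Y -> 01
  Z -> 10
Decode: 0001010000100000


Decoding:
00 -> X
01 -> Y
01 -> Y
00 -> X
00 -> X
10 -> Z
00 -> X
00 -> X


Result: XYYXXZXX


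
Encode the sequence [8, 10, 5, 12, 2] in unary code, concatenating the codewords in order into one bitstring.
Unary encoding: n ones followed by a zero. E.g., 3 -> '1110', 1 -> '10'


Encode each number as n ones followed by a terminating 0:
  8 -> 111111110 (9 bits)
  10 -> 11111111110 (11 bits)
  5 -> 111110 (6 bits)
  12 -> 1111111111110 (13 bits)
  2 -> 110 (3 bits)
Total length = 9 + 11 + 6 + 13 + 3 = 42 bits.

Unary([8, 10, 5, 12, 2]) = 111111110111111111101111101111111111110110 (42 bits)


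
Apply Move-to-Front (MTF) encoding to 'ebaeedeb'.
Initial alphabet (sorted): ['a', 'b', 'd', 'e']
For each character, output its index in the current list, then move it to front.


MTF encoding:
'e': index 3 in ['a', 'b', 'd', 'e'] -> ['e', 'a', 'b', 'd']
'b': index 2 in ['e', 'a', 'b', 'd'] -> ['b', 'e', 'a', 'd']
'a': index 2 in ['b', 'e', 'a', 'd'] -> ['a', 'b', 'e', 'd']
'e': index 2 in ['a', 'b', 'e', 'd'] -> ['e', 'a', 'b', 'd']
'e': index 0 in ['e', 'a', 'b', 'd'] -> ['e', 'a', 'b', 'd']
'd': index 3 in ['e', 'a', 'b', 'd'] -> ['d', 'e', 'a', 'b']
'e': index 1 in ['d', 'e', 'a', 'b'] -> ['e', 'd', 'a', 'b']
'b': index 3 in ['e', 'd', 'a', 'b'] -> ['b', 'e', 'd', 'a']


Output: [3, 2, 2, 2, 0, 3, 1, 3]


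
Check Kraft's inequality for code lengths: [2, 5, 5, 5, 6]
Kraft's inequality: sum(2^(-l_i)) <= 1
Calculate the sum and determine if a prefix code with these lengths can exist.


Sum = 2^(-2) + 2^(-5) + 2^(-5) + 2^(-5) + 2^(-6)
    = 0.25 + 0.03125 + 0.03125 + 0.03125 + 0.015625
    = 23/64 = 0.359375
Since 0.359375 <= 1, Kraft's inequality IS satisfied.
A prefix code with these lengths CAN exist.

Kraft sum = 0.359375. Satisfied.


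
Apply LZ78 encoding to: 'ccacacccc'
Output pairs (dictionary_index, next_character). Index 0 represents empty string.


LZ78 encoding steps:
Dictionary: {0: ''}
Step 1: w='' (idx 0), next='c' -> output (0, 'c'), add 'c' as idx 1
Step 2: w='c' (idx 1), next='a' -> output (1, 'a'), add 'ca' as idx 2
Step 3: w='ca' (idx 2), next='c' -> output (2, 'c'), add 'cac' as idx 3
Step 4: w='c' (idx 1), next='c' -> output (1, 'c'), add 'cc' as idx 4
Step 5: w='c' (idx 1), end of input -> output (1, '')


Encoded: [(0, 'c'), (1, 'a'), (2, 'c'), (1, 'c'), (1, '')]


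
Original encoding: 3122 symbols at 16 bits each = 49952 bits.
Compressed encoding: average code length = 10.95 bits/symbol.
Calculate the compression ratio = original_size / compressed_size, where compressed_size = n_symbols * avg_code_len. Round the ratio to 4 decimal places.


original_size = n_symbols * orig_bits = 3122 * 16 = 49952 bits
compressed_size = n_symbols * avg_code_len = 3122 * 10.95 = 34185.9 bits
ratio = original_size / compressed_size = 49952 / 34185.9 = 1.4612

Compression ratio = 1.4612


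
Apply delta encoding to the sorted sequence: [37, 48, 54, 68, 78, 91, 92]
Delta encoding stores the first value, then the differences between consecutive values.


First value: 37
Deltas:
  48 - 37 = 11
  54 - 48 = 6
  68 - 54 = 14
  78 - 68 = 10
  91 - 78 = 13
  92 - 91 = 1


Delta encoded: [37, 11, 6, 14, 10, 13, 1]


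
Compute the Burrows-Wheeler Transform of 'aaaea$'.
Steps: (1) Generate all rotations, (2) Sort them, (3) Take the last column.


Rotations (sorted):
  0: $aaaea -> last char: a
  1: a$aaae -> last char: e
  2: aaaea$ -> last char: $
  3: aaea$a -> last char: a
  4: aea$aa -> last char: a
  5: ea$aaa -> last char: a


BWT = ae$aaa


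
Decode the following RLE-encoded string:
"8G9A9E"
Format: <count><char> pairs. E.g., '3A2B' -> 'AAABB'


Expanding each <count><char> pair:
  8G -> 'GGGGGGGG'
  9A -> 'AAAAAAAAA'
  9E -> 'EEEEEEEEE'

Decoded = GGGGGGGGAAAAAAAAAEEEEEEEEE


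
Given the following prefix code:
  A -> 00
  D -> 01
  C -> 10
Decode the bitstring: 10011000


Decoding step by step:
Bits 10 -> C
Bits 01 -> D
Bits 10 -> C
Bits 00 -> A


Decoded message: CDCA


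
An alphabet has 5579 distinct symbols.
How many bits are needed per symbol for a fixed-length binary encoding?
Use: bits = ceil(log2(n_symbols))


log2(5579) = 12.4458
Bracket: 2^12 = 4096 < 5579 <= 2^13 = 8192
So ceil(log2(5579)) = 13

bits = ceil(log2(5579)) = ceil(12.4458) = 13 bits


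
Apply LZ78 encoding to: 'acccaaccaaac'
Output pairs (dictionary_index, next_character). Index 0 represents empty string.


LZ78 encoding steps:
Dictionary: {0: ''}
Step 1: w='' (idx 0), next='a' -> output (0, 'a'), add 'a' as idx 1
Step 2: w='' (idx 0), next='c' -> output (0, 'c'), add 'c' as idx 2
Step 3: w='c' (idx 2), next='c' -> output (2, 'c'), add 'cc' as idx 3
Step 4: w='a' (idx 1), next='a' -> output (1, 'a'), add 'aa' as idx 4
Step 5: w='cc' (idx 3), next='a' -> output (3, 'a'), add 'cca' as idx 5
Step 6: w='aa' (idx 4), next='c' -> output (4, 'c'), add 'aac' as idx 6


Encoded: [(0, 'a'), (0, 'c'), (2, 'c'), (1, 'a'), (3, 'a'), (4, 'c')]


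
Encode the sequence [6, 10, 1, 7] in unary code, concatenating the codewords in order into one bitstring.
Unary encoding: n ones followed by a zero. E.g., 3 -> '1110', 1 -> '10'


Encode each number as n ones followed by a terminating 0:
  6 -> 1111110 (7 bits)
  10 -> 11111111110 (11 bits)
  1 -> 10 (2 bits)
  7 -> 11111110 (8 bits)
Total length = 7 + 11 + 2 + 8 = 28 bits.

Unary([6, 10, 1, 7]) = 1111110111111111101011111110 (28 bits)


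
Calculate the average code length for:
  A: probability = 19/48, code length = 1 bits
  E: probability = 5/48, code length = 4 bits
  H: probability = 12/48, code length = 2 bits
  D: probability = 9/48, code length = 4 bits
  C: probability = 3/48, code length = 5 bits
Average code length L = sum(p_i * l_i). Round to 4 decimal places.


Weighted contributions p_i * l_i:
  A: (19/48) * 1 = 19/48
  E: (5/48) * 4 = 20/48
  H: (12/48) * 2 = 24/48
  D: (9/48) * 4 = 36/48
  C: (3/48) * 5 = 15/48
Sum = (19 + 20 + 24 + 36 + 15)/48 = 114/48

L = 114/48 = 2.3750 bits/symbol


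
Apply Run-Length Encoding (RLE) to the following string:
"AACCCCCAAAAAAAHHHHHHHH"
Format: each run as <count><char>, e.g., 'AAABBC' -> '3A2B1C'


Scanning runs left to right:
  i=0: run of 'A' x 2 -> '2A'
  i=2: run of 'C' x 5 -> '5C'
  i=7: run of 'A' x 7 -> '7A'
  i=14: run of 'H' x 8 -> '8H'

RLE = 2A5C7A8H


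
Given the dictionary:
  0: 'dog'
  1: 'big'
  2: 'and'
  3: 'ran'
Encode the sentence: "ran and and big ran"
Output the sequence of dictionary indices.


Look up each word in the dictionary:
  'ran' -> 3
  'and' -> 2
  'and' -> 2
  'big' -> 1
  'ran' -> 3

Encoded: [3, 2, 2, 1, 3]


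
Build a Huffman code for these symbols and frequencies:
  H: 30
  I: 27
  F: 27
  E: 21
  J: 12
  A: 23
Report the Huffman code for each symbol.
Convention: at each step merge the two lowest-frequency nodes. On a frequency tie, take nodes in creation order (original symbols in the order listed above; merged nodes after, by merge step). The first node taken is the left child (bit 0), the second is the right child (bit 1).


Huffman tree construction:
Step 1: Merge J(12) + E(21) = 33
Step 2: Merge A(23) + I(27) = 50
Step 3: Merge F(27) + H(30) = 57
Step 4: Merge (J+E)(33) + (A+I)(50) = 83
Step 5: Merge (F+H)(57) + ((J+E)+(A+I))(83) = 140
Read each symbol's code off the tree from the root (left child = 0, right child = 1).

Codes:
  H: 01 (length 2)
  I: 111 (length 3)
  F: 00 (length 2)
  E: 101 (length 3)
  J: 100 (length 3)
  A: 110 (length 3)
Average code length: 363/140 = 2.5929 bits/symbol


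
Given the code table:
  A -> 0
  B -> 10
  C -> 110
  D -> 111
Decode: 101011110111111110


Decoding:
10 -> B
10 -> B
111 -> D
10 -> B
111 -> D
111 -> D
110 -> C


Result: BBDBDDC


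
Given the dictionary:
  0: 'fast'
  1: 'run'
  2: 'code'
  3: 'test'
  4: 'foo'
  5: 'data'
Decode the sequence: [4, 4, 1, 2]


Look up each index in the dictionary:
  4 -> 'foo'
  4 -> 'foo'
  1 -> 'run'
  2 -> 'code'

Decoded: "foo foo run code"


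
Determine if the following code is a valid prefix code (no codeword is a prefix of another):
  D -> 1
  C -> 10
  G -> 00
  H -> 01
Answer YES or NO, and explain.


Checking each pair (does one codeword prefix another?):
  D='1' vs C='10': prefix -- VIOLATION

NO -- this is NOT a valid prefix code. D (1) is a prefix of C (10).


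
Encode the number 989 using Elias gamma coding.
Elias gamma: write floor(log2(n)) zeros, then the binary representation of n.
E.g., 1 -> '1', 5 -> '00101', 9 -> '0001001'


num_bits = floor(log2(989)) + 1 = 10
leading_zeros = num_bits - 1 = 9
binary(989) = 1111011101

Elias gamma(989) = '000000000' + '1111011101' = 0000000001111011101 (19 bits)


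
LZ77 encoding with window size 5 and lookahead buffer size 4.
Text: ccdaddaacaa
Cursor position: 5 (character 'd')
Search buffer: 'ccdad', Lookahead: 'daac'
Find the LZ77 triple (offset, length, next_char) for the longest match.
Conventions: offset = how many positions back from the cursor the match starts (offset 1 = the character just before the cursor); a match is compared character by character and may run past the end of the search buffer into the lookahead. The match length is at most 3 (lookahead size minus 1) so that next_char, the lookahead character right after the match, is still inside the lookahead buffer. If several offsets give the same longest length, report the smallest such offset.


Try each offset into the search buffer:
  offset=1 (pos 4, char 'd'): match length 1
  offset=2 (pos 3, char 'a'): match length 0
  offset=3 (pos 2, char 'd'): match length 2
  offset=4 (pos 1, char 'c'): match length 0
  offset=5 (pos 0, char 'c'): match length 0
Longest match has length 2 at offset 3.
next_char = character at position 5 + 2 = 7 -> 'a'

Best match: offset=3, length=2 (matching 'da' starting at position 2)
LZ77 triple: (3, 2, 'a')


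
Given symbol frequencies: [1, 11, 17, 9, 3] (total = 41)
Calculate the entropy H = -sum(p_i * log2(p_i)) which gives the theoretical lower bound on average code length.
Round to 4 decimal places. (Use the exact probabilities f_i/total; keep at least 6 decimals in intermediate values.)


Per-symbol terms -p_i * log2(p_i) with p_i = f_i/41:
  p = 1/41 = 0.024390: log2(p) = -5.357552, -p*log2(p) = 0.130672
  p = 11/41 = 0.268293: log2(p) = -1.898120, -p*log2(p) = 0.509252
  p = 17/41 = 0.414634: log2(p) = -1.270089, -p*log2(p) = 0.526622
  p = 9/41 = 0.219512: log2(p) = -2.187627, -p*log2(p) = 0.480211
  p = 3/41 = 0.073171: log2(p) = -3.772590, -p*log2(p) = 0.276043
H = 0.130672 + 0.509252 + 0.526622 + 0.480211 + 0.276043 = 1.922800

H = 1.9228 bits/symbol


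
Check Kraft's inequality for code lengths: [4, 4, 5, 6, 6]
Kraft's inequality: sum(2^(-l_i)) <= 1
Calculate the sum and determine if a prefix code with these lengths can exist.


Sum = 2^(-4) + 2^(-4) + 2^(-5) + 2^(-6) + 2^(-6)
    = 0.0625 + 0.0625 + 0.03125 + 0.015625 + 0.015625
    = 12/64 = 0.1875
Since 0.1875 <= 1, Kraft's inequality IS satisfied.
A prefix code with these lengths CAN exist.

Kraft sum = 0.1875. Satisfied.


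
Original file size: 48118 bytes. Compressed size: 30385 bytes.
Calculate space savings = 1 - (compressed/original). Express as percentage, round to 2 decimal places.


ratio = compressed/original = 30385/48118 = 0.631468
savings = 1 - ratio = 1 - 0.631468 = 0.368532
as a percentage: 0.368532 * 100 = 36.85%

Space savings = 1 - 30385/48118 = 36.85%


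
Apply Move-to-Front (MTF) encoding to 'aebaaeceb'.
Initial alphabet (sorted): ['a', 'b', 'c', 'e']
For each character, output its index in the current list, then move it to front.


MTF encoding:
'a': index 0 in ['a', 'b', 'c', 'e'] -> ['a', 'b', 'c', 'e']
'e': index 3 in ['a', 'b', 'c', 'e'] -> ['e', 'a', 'b', 'c']
'b': index 2 in ['e', 'a', 'b', 'c'] -> ['b', 'e', 'a', 'c']
'a': index 2 in ['b', 'e', 'a', 'c'] -> ['a', 'b', 'e', 'c']
'a': index 0 in ['a', 'b', 'e', 'c'] -> ['a', 'b', 'e', 'c']
'e': index 2 in ['a', 'b', 'e', 'c'] -> ['e', 'a', 'b', 'c']
'c': index 3 in ['e', 'a', 'b', 'c'] -> ['c', 'e', 'a', 'b']
'e': index 1 in ['c', 'e', 'a', 'b'] -> ['e', 'c', 'a', 'b']
'b': index 3 in ['e', 'c', 'a', 'b'] -> ['b', 'e', 'c', 'a']


Output: [0, 3, 2, 2, 0, 2, 3, 1, 3]


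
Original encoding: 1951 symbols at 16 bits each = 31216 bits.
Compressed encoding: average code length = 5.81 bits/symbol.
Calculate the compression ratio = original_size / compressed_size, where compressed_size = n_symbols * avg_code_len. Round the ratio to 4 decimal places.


original_size = n_symbols * orig_bits = 1951 * 16 = 31216 bits
compressed_size = n_symbols * avg_code_len = 1951 * 5.81 = 11335.31 bits
ratio = original_size / compressed_size = 31216 / 11335.31 = 2.7539

Compression ratio = 2.7539


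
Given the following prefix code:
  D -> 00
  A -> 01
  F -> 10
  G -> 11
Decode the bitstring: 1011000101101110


Decoding step by step:
Bits 10 -> F
Bits 11 -> G
Bits 00 -> D
Bits 01 -> A
Bits 01 -> A
Bits 10 -> F
Bits 11 -> G
Bits 10 -> F


Decoded message: FGDAAFGF


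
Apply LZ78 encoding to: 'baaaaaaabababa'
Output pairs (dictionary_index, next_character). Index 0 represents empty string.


LZ78 encoding steps:
Dictionary: {0: ''}
Step 1: w='' (idx 0), next='b' -> output (0, 'b'), add 'b' as idx 1
Step 2: w='' (idx 0), next='a' -> output (0, 'a'), add 'a' as idx 2
Step 3: w='a' (idx 2), next='a' -> output (2, 'a'), add 'aa' as idx 3
Step 4: w='aa' (idx 3), next='a' -> output (3, 'a'), add 'aaa' as idx 4
Step 5: w='a' (idx 2), next='b' -> output (2, 'b'), add 'ab' as idx 5
Step 6: w='ab' (idx 5), next='a' -> output (5, 'a'), add 'aba' as idx 6
Step 7: w='b' (idx 1), next='a' -> output (1, 'a'), add 'ba' as idx 7


Encoded: [(0, 'b'), (0, 'a'), (2, 'a'), (3, 'a'), (2, 'b'), (5, 'a'), (1, 'a')]


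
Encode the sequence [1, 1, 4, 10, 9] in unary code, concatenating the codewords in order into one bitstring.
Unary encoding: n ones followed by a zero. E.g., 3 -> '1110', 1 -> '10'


Encode each number as n ones followed by a terminating 0:
  1 -> 10 (2 bits)
  1 -> 10 (2 bits)
  4 -> 11110 (5 bits)
  10 -> 11111111110 (11 bits)
  9 -> 1111111110 (10 bits)
Total length = 2 + 2 + 5 + 11 + 10 = 30 bits.

Unary([1, 1, 4, 10, 9]) = 101011110111111111101111111110 (30 bits)


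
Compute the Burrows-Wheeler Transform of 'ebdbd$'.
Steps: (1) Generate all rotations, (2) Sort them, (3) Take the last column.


Rotations (sorted):
  0: $ebdbd -> last char: d
  1: bd$ebd -> last char: d
  2: bdbd$e -> last char: e
  3: d$ebdb -> last char: b
  4: dbd$eb -> last char: b
  5: ebdbd$ -> last char: $


BWT = ddebb$


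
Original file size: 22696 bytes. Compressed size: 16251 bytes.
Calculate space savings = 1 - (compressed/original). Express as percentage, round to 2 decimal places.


ratio = compressed/original = 16251/22696 = 0.716029
savings = 1 - ratio = 1 - 0.716029 = 0.283971
as a percentage: 0.283971 * 100 = 28.4%

Space savings = 1 - 16251/22696 = 28.4%


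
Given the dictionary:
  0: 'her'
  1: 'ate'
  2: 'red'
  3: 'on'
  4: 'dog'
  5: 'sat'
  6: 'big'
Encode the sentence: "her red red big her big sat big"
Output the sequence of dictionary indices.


Look up each word in the dictionary:
  'her' -> 0
  'red' -> 2
  'red' -> 2
  'big' -> 6
  'her' -> 0
  'big' -> 6
  'sat' -> 5
  'big' -> 6

Encoded: [0, 2, 2, 6, 0, 6, 5, 6]


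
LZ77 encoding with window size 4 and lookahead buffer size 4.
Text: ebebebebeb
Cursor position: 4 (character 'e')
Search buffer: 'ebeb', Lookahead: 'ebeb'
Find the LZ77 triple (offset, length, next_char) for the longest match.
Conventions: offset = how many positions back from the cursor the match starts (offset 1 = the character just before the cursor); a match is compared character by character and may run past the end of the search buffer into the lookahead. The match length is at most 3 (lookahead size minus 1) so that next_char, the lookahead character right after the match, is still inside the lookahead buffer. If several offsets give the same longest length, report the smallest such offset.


Try each offset into the search buffer:
  offset=1 (pos 3, char 'b'): match length 0
  offset=2 (pos 2, char 'e'): match length 3
  offset=3 (pos 1, char 'b'): match length 0
  offset=4 (pos 0, char 'e'): match length 3
Longest match has length 3, found at offsets 2, 4; take the smallest, offset 2.
next_char = character at position 4 + 3 = 7 -> 'b'

Best match: offset=2, length=3 (matching 'ebe' starting at position 2)
LZ77 triple: (2, 3, 'b')


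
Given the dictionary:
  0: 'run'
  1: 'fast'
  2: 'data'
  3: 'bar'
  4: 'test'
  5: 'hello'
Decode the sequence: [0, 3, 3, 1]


Look up each index in the dictionary:
  0 -> 'run'
  3 -> 'bar'
  3 -> 'bar'
  1 -> 'fast'

Decoded: "run bar bar fast"


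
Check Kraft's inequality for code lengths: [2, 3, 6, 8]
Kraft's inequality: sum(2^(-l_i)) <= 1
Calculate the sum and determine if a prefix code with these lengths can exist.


Sum = 2^(-2) + 2^(-3) + 2^(-6) + 2^(-8)
    = 0.25 + 0.125 + 0.015625 + 0.00390625
    = 101/256 = 0.39453125
Since 0.39453125 <= 1, Kraft's inequality IS satisfied.
A prefix code with these lengths CAN exist.

Kraft sum = 0.39453125. Satisfied.


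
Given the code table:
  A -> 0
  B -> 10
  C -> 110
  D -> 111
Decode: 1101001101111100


Decoding:
110 -> C
10 -> B
0 -> A
110 -> C
111 -> D
110 -> C
0 -> A


Result: CBACDCA


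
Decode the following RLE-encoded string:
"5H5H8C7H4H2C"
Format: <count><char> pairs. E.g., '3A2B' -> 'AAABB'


Expanding each <count><char> pair:
  5H -> 'HHHHH'
  5H -> 'HHHHH'
  8C -> 'CCCCCCCC'
  7H -> 'HHHHHHH'
  4H -> 'HHHH'
  2C -> 'CC'

Decoded = HHHHHHHHHHCCCCCCCCHHHHHHHHHHHCC


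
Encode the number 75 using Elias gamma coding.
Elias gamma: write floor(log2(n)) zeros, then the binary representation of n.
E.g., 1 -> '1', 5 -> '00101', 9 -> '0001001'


num_bits = floor(log2(75)) + 1 = 7
leading_zeros = num_bits - 1 = 6
binary(75) = 1001011

Elias gamma(75) = '000000' + '1001011' = 0000001001011 (13 bits)


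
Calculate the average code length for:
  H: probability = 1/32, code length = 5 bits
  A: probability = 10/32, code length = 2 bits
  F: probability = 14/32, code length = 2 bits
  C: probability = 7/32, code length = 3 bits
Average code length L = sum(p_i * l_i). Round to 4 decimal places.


Weighted contributions p_i * l_i:
  H: (1/32) * 5 = 5/32
  A: (10/32) * 2 = 20/32
  F: (14/32) * 2 = 28/32
  C: (7/32) * 3 = 21/32
Sum = (5 + 20 + 28 + 21)/32 = 74/32

L = 74/32 = 2.3125 bits/symbol


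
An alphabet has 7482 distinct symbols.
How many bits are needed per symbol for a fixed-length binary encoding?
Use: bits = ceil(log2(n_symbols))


log2(7482) = 12.8692
Bracket: 2^12 = 4096 < 7482 <= 2^13 = 8192
So ceil(log2(7482)) = 13

bits = ceil(log2(7482)) = ceil(12.8692) = 13 bits


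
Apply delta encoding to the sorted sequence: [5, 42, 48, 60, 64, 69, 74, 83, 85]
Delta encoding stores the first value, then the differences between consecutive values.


First value: 5
Deltas:
  42 - 5 = 37
  48 - 42 = 6
  60 - 48 = 12
  64 - 60 = 4
  69 - 64 = 5
  74 - 69 = 5
  83 - 74 = 9
  85 - 83 = 2


Delta encoded: [5, 37, 6, 12, 4, 5, 5, 9, 2]


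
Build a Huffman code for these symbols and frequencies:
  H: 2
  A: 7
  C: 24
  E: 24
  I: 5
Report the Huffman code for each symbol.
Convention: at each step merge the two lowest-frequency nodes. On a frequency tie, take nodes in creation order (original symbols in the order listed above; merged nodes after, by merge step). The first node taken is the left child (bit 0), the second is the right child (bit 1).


Huffman tree construction:
Step 1: Merge H(2) + I(5) = 7
Step 2: Merge A(7) + (H+I)(7) = 14
Step 3: Merge (A+(H+I))(14) + C(24) = 38
Step 4: Merge E(24) + ((A+(H+I))+C)(38) = 62
Read each symbol's code off the tree from the root (left child = 0, right child = 1).

Codes:
  H: 1010 (length 4)
  A: 100 (length 3)
  C: 11 (length 2)
  E: 0 (length 1)
  I: 1011 (length 4)
Average code length: 121/62 = 1.9516 bits/symbol


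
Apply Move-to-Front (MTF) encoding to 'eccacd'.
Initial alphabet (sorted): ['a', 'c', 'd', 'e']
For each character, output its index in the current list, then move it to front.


MTF encoding:
'e': index 3 in ['a', 'c', 'd', 'e'] -> ['e', 'a', 'c', 'd']
'c': index 2 in ['e', 'a', 'c', 'd'] -> ['c', 'e', 'a', 'd']
'c': index 0 in ['c', 'e', 'a', 'd'] -> ['c', 'e', 'a', 'd']
'a': index 2 in ['c', 'e', 'a', 'd'] -> ['a', 'c', 'e', 'd']
'c': index 1 in ['a', 'c', 'e', 'd'] -> ['c', 'a', 'e', 'd']
'd': index 3 in ['c', 'a', 'e', 'd'] -> ['d', 'c', 'a', 'e']


Output: [3, 2, 0, 2, 1, 3]


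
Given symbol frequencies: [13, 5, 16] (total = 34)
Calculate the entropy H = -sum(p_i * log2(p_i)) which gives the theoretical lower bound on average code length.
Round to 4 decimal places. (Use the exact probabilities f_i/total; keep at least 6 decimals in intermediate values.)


Per-symbol terms -p_i * log2(p_i) with p_i = f_i/34:
  p = 13/34 = 0.382353: log2(p) = -1.387023, -p*log2(p) = 0.530332
  p = 5/34 = 0.147059: log2(p) = -2.765535, -p*log2(p) = 0.406696
  p = 16/34 = 0.470588: log2(p) = -1.087463, -p*log2(p) = 0.511747
H = 0.530332 + 0.406696 + 0.511747 = 1.448775

H = 1.4488 bits/symbol


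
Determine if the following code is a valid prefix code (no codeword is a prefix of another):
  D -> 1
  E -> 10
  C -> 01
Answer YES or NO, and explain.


Checking each pair (does one codeword prefix another?):
  D='1' vs E='10': prefix -- VIOLATION

NO -- this is NOT a valid prefix code. D (1) is a prefix of E (10).


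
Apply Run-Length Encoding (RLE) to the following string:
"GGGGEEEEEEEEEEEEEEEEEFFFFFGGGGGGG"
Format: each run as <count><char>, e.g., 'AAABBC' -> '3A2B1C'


Scanning runs left to right:
  i=0: run of 'G' x 4 -> '4G'
  i=4: run of 'E' x 17 -> '17E'
  i=21: run of 'F' x 5 -> '5F'
  i=26: run of 'G' x 7 -> '7G'

RLE = 4G17E5F7G


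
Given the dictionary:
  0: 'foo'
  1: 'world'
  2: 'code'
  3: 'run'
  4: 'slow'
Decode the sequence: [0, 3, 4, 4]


Look up each index in the dictionary:
  0 -> 'foo'
  3 -> 'run'
  4 -> 'slow'
  4 -> 'slow'

Decoded: "foo run slow slow"


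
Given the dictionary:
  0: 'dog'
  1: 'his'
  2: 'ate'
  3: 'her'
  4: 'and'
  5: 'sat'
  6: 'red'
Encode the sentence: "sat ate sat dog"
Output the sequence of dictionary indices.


Look up each word in the dictionary:
  'sat' -> 5
  'ate' -> 2
  'sat' -> 5
  'dog' -> 0

Encoded: [5, 2, 5, 0]


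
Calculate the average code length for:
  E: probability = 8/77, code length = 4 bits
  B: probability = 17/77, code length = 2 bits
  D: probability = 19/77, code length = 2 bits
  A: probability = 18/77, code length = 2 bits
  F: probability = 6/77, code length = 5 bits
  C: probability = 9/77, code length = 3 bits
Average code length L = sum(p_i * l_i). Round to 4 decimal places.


Weighted contributions p_i * l_i:
  E: (8/77) * 4 = 32/77
  B: (17/77) * 2 = 34/77
  D: (19/77) * 2 = 38/77
  A: (18/77) * 2 = 36/77
  F: (6/77) * 5 = 30/77
  C: (9/77) * 3 = 27/77
Sum = (32 + 34 + 38 + 36 + 30 + 27)/77 = 197/77

L = 197/77 = 2.5584 bits/symbol


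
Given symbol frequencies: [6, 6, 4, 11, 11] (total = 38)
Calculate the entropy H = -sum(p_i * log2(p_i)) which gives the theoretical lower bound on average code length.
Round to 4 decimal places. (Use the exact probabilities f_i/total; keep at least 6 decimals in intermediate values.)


Per-symbol terms -p_i * log2(p_i) with p_i = f_i/38:
  p = 6/38 = 0.157895: log2(p) = -2.662965, -p*log2(p) = 0.420468
  p = 6/38 = 0.157895: log2(p) = -2.662965, -p*log2(p) = 0.420468
  p = 4/38 = 0.105263: log2(p) = -3.247928, -p*log2(p) = 0.341887
  p = 11/38 = 0.289474: log2(p) = -1.788496, -p*log2(p) = 0.517722
  p = 11/38 = 0.289474: log2(p) = -1.788496, -p*log2(p) = 0.517722
H = 0.420468 + 0.420468 + 0.341887 + 0.517722 + 0.517722 = 2.218267

H = 2.2183 bits/symbol


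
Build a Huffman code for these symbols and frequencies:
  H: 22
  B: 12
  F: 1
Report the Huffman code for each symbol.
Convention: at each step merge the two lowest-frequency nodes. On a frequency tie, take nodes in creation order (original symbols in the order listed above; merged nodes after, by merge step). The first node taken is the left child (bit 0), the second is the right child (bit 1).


Huffman tree construction:
Step 1: Merge F(1) + B(12) = 13
Step 2: Merge (F+B)(13) + H(22) = 35
Read each symbol's code off the tree from the root (left child = 0, right child = 1).

Codes:
  H: 1 (length 1)
  B: 01 (length 2)
  F: 00 (length 2)
Average code length: 48/35 = 1.3714 bits/symbol


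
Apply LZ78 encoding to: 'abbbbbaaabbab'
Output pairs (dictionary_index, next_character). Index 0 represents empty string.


LZ78 encoding steps:
Dictionary: {0: ''}
Step 1: w='' (idx 0), next='a' -> output (0, 'a'), add 'a' as idx 1
Step 2: w='' (idx 0), next='b' -> output (0, 'b'), add 'b' as idx 2
Step 3: w='b' (idx 2), next='b' -> output (2, 'b'), add 'bb' as idx 3
Step 4: w='bb' (idx 3), next='a' -> output (3, 'a'), add 'bba' as idx 4
Step 5: w='a' (idx 1), next='a' -> output (1, 'a'), add 'aa' as idx 5
Step 6: w='bba' (idx 4), next='b' -> output (4, 'b'), add 'bbab' as idx 6


Encoded: [(0, 'a'), (0, 'b'), (2, 'b'), (3, 'a'), (1, 'a'), (4, 'b')]


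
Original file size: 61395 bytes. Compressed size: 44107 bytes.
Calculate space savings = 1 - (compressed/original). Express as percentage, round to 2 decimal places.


ratio = compressed/original = 44107/61395 = 0.718414
savings = 1 - ratio = 1 - 0.718414 = 0.281586
as a percentage: 0.281586 * 100 = 28.16%

Space savings = 1 - 44107/61395 = 28.16%


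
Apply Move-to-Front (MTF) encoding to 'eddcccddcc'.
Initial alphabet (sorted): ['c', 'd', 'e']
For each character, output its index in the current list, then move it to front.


MTF encoding:
'e': index 2 in ['c', 'd', 'e'] -> ['e', 'c', 'd']
'd': index 2 in ['e', 'c', 'd'] -> ['d', 'e', 'c']
'd': index 0 in ['d', 'e', 'c'] -> ['d', 'e', 'c']
'c': index 2 in ['d', 'e', 'c'] -> ['c', 'd', 'e']
'c': index 0 in ['c', 'd', 'e'] -> ['c', 'd', 'e']
'c': index 0 in ['c', 'd', 'e'] -> ['c', 'd', 'e']
'd': index 1 in ['c', 'd', 'e'] -> ['d', 'c', 'e']
'd': index 0 in ['d', 'c', 'e'] -> ['d', 'c', 'e']
'c': index 1 in ['d', 'c', 'e'] -> ['c', 'd', 'e']
'c': index 0 in ['c', 'd', 'e'] -> ['c', 'd', 'e']


Output: [2, 2, 0, 2, 0, 0, 1, 0, 1, 0]


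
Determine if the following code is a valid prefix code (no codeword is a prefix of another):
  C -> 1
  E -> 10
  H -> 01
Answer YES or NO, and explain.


Checking each pair (does one codeword prefix another?):
  C='1' vs E='10': prefix -- VIOLATION

NO -- this is NOT a valid prefix code. C (1) is a prefix of E (10).


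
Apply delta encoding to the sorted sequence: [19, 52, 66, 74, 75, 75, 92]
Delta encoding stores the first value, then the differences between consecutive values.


First value: 19
Deltas:
  52 - 19 = 33
  66 - 52 = 14
  74 - 66 = 8
  75 - 74 = 1
  75 - 75 = 0
  92 - 75 = 17


Delta encoded: [19, 33, 14, 8, 1, 0, 17]


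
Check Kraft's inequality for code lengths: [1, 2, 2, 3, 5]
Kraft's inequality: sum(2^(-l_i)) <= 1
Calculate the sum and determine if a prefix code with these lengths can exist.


Sum = 2^(-1) + 2^(-2) + 2^(-2) + 2^(-3) + 2^(-5)
    = 0.5 + 0.25 + 0.25 + 0.125 + 0.03125
    = 37/32 = 1.15625
Since 1.15625 > 1, Kraft's inequality is NOT satisfied.
A prefix code with these lengths CANNOT exist.

Kraft sum = 1.15625. Not satisfied.


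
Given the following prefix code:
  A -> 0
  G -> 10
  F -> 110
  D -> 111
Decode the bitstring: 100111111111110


Decoding step by step:
Bits 10 -> G
Bits 0 -> A
Bits 111 -> D
Bits 111 -> D
Bits 111 -> D
Bits 110 -> F


Decoded message: GADDDF


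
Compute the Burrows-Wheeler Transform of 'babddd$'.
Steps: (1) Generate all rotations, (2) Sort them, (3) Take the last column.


Rotations (sorted):
  0: $babddd -> last char: d
  1: abddd$b -> last char: b
  2: babddd$ -> last char: $
  3: bddd$ba -> last char: a
  4: d$babdd -> last char: d
  5: dd$babd -> last char: d
  6: ddd$bab -> last char: b


BWT = db$addb


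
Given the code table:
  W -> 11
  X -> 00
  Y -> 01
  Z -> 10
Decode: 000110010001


Decoding:
00 -> X
01 -> Y
10 -> Z
01 -> Y
00 -> X
01 -> Y


Result: XYZYXY


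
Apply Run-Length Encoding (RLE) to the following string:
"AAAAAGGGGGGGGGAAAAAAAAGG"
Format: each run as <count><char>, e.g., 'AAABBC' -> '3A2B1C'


Scanning runs left to right:
  i=0: run of 'A' x 5 -> '5A'
  i=5: run of 'G' x 9 -> '9G'
  i=14: run of 'A' x 8 -> '8A'
  i=22: run of 'G' x 2 -> '2G'

RLE = 5A9G8A2G


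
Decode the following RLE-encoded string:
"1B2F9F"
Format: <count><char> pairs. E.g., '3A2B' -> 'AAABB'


Expanding each <count><char> pair:
  1B -> 'B'
  2F -> 'FF'
  9F -> 'FFFFFFFFF'

Decoded = BFFFFFFFFFFF


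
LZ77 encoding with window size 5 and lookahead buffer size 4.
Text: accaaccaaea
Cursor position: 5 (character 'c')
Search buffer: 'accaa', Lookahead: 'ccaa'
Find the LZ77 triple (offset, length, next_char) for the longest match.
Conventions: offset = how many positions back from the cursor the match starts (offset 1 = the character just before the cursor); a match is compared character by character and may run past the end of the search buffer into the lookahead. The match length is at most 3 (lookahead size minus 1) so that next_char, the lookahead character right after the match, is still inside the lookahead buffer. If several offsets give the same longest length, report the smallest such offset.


Try each offset into the search buffer:
  offset=1 (pos 4, char 'a'): match length 0
  offset=2 (pos 3, char 'a'): match length 0
  offset=3 (pos 2, char 'c'): match length 1
  offset=4 (pos 1, char 'c'): match length 3
  offset=5 (pos 0, char 'a'): match length 0
Longest match has length 3 at offset 4.
next_char = character at position 5 + 3 = 8 -> 'a'

Best match: offset=4, length=3 (matching 'cca' starting at position 1)
LZ77 triple: (4, 3, 'a')


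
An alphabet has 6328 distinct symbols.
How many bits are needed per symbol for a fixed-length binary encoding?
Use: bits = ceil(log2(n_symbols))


log2(6328) = 12.6275
Bracket: 2^12 = 4096 < 6328 <= 2^13 = 8192
So ceil(log2(6328)) = 13

bits = ceil(log2(6328)) = ceil(12.6275) = 13 bits


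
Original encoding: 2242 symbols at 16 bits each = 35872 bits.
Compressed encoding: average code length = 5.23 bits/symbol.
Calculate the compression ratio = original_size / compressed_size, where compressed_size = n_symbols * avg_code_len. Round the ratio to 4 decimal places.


original_size = n_symbols * orig_bits = 2242 * 16 = 35872 bits
compressed_size = n_symbols * avg_code_len = 2242 * 5.23 = 11725.66 bits
ratio = original_size / compressed_size = 35872 / 11725.66 = 3.0593

Compression ratio = 3.0593


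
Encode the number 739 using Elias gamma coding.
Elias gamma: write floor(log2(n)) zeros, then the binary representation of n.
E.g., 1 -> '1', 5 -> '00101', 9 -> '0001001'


num_bits = floor(log2(739)) + 1 = 10
leading_zeros = num_bits - 1 = 9
binary(739) = 1011100011

Elias gamma(739) = '000000000' + '1011100011' = 0000000001011100011 (19 bits)


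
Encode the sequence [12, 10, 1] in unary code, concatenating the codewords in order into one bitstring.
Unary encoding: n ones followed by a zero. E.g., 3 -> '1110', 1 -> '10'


Encode each number as n ones followed by a terminating 0:
  12 -> 1111111111110 (13 bits)
  10 -> 11111111110 (11 bits)
  1 -> 10 (2 bits)
Total length = 13 + 11 + 2 = 26 bits.

Unary([12, 10, 1]) = 11111111111101111111111010 (26 bits)


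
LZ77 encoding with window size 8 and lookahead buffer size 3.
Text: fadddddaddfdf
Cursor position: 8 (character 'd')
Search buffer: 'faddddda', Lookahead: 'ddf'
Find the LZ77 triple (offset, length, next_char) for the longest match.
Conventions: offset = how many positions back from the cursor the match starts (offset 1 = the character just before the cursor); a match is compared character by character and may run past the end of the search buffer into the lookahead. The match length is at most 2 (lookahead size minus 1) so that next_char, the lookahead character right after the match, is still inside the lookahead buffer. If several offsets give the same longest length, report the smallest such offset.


Try each offset into the search buffer:
  offset=1 (pos 7, char 'a'): match length 0
  offset=2 (pos 6, char 'd'): match length 1
  offset=3 (pos 5, char 'd'): match length 2
  offset=4 (pos 4, char 'd'): match length 2
  offset=5 (pos 3, char 'd'): match length 2
  offset=6 (pos 2, char 'd'): match length 2
  offset=7 (pos 1, char 'a'): match length 0
  offset=8 (pos 0, char 'f'): match length 0
Longest match has length 2, found at offsets 3, 4, 5, 6; take the smallest, offset 3.
next_char = character at position 8 + 2 = 10 -> 'f'

Best match: offset=3, length=2 (matching 'dd' starting at position 5)
LZ77 triple: (3, 2, 'f')


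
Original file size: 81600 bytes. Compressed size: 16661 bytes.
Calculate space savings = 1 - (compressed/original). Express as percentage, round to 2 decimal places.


ratio = compressed/original = 16661/81600 = 0.204179
savings = 1 - ratio = 1 - 0.204179 = 0.795821
as a percentage: 0.795821 * 100 = 79.58%

Space savings = 1 - 16661/81600 = 79.58%


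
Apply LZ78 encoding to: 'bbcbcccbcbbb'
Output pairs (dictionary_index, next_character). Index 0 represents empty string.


LZ78 encoding steps:
Dictionary: {0: ''}
Step 1: w='' (idx 0), next='b' -> output (0, 'b'), add 'b' as idx 1
Step 2: w='b' (idx 1), next='c' -> output (1, 'c'), add 'bc' as idx 2
Step 3: w='bc' (idx 2), next='c' -> output (2, 'c'), add 'bcc' as idx 3
Step 4: w='' (idx 0), next='c' -> output (0, 'c'), add 'c' as idx 4
Step 5: w='bc' (idx 2), next='b' -> output (2, 'b'), add 'bcb' as idx 5
Step 6: w='b' (idx 1), next='b' -> output (1, 'b'), add 'bb' as idx 6


Encoded: [(0, 'b'), (1, 'c'), (2, 'c'), (0, 'c'), (2, 'b'), (1, 'b')]


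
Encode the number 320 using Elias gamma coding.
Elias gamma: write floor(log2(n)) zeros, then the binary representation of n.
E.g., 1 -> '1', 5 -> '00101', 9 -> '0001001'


num_bits = floor(log2(320)) + 1 = 9
leading_zeros = num_bits - 1 = 8
binary(320) = 101000000

Elias gamma(320) = '00000000' + '101000000' = 00000000101000000 (17 bits)
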